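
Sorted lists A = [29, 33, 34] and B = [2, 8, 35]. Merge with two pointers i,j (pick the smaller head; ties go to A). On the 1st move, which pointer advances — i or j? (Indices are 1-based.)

j

[i=1,j=1] A[i]=29>B[j]=2 take 2 → j++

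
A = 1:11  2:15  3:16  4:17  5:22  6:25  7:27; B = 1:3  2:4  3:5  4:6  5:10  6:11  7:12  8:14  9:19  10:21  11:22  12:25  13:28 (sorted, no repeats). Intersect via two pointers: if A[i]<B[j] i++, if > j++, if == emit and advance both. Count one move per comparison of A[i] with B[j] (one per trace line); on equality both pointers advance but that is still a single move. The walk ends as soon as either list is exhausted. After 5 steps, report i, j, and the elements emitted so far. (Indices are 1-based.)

i=1, j=6, emitted=[]

[i=1,j=1] 11>3 → j++
[i=1,j=2] 11>4 → j++
[i=1,j=3] 11>5 → j++
[i=1,j=4] 11>6 → j++
[i=1,j=5] 11>10 → j++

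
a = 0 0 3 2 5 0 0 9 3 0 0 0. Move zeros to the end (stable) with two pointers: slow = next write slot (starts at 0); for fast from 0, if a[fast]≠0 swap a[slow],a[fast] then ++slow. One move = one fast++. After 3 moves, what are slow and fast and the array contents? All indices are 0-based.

(s=0,f=0) a[fast]=0 → fast++
(s=0,f=1) a[fast]=0 → fast++
(s=0,f=2) a[fast]=3≠0 swap→a[0]=3 → slow++,fast++

slow=1, fast=3, a=[3, 0, 0, 2, 5, 0, 0, 9, 3, 0, 0, 0]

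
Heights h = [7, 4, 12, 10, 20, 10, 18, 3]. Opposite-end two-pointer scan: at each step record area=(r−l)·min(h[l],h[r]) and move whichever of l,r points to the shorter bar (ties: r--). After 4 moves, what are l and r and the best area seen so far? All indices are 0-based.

l=3, r=6, best area=48

[0,7] min(7,3)*7=21 best=21 * → r--
[0,6] min(7,18)*6=42 best=42 * → l++
[1,6] min(4,18)*5=20 best=42 → l++
[2,6] min(12,18)*4=48 best=48 * → l++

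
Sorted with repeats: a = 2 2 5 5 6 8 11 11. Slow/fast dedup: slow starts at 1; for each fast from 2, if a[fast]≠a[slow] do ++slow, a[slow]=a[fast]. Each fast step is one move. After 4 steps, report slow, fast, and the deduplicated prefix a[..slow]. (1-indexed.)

slow=3, fast=6, prefix=[2, 5, 6]

slow=1 fast=2: a[fast]=2=a[slow] dup, fast++
slow=1 fast=3: a[fast]=5≠a[slow]=2 write a[2]=5, slow++,fast++
slow=2 fast=4: a[fast]=5=a[slow] dup, fast++
slow=2 fast=5: a[fast]=6≠a[slow]=5 write a[3]=6, slow++,fast++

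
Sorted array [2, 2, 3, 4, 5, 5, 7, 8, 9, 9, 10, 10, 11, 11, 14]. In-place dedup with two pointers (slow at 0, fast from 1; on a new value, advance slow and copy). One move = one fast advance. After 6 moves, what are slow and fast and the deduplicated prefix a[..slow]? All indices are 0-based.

slow=4, fast=7, prefix=[2, 3, 4, 5, 7]

slow=0 fast=1: a[fast]=2=a[slow] dup, fast++
slow=0 fast=2: a[fast]=3≠a[slow]=2 write a[1]=3, slow++,fast++
slow=1 fast=3: a[fast]=4≠a[slow]=3 write a[2]=4, slow++,fast++
slow=2 fast=4: a[fast]=5≠a[slow]=4 write a[3]=5, slow++,fast++
slow=3 fast=5: a[fast]=5=a[slow] dup, fast++
slow=3 fast=6: a[fast]=7≠a[slow]=5 write a[4]=7, slow++,fast++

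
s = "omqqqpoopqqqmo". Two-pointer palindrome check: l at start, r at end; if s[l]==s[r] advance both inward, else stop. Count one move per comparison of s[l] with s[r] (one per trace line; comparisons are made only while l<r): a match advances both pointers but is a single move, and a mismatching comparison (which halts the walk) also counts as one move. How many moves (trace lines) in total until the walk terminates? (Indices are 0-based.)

[0,13] 'o'=='o' → l++,r--
[1,12] 'm'=='m' → l++,r--
[2,11] 'q'=='q' → l++,r--
[3,10] 'q'=='q' → l++,r--
[4,9] 'q'=='q' → l++,r--
[5,8] 'p'=='p' → l++,r--
[6,7] 'o'=='o' → l++,r--

7 moves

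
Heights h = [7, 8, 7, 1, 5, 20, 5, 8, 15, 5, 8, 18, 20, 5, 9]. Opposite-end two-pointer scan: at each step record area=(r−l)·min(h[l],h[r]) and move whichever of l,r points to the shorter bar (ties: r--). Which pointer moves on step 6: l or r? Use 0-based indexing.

l=0 r=14: min(7,9)*14=98 best=98 *, l++
l=1 r=14: min(8,9)*13=104 best=104 *, l++
l=2 r=14: min(7,9)*12=84 best=104, l++
l=3 r=14: min(1,9)*11=11 best=104, l++
l=4 r=14: min(5,9)*10=50 best=104, l++
l=5 r=14: min(20,9)*9=81 best=104, r--

r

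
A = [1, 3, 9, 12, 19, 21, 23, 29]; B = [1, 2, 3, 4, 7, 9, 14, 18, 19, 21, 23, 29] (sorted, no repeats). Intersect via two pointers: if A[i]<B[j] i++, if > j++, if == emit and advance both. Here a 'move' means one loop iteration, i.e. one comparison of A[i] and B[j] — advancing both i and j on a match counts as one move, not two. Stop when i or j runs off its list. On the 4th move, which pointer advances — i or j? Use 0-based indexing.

j

i=0 j=0: 1==1 emit, i++,j++
i=1 j=1: 3>2, j++
i=1 j=2: 3==3 emit, i++,j++
i=2 j=3: 9>4, j++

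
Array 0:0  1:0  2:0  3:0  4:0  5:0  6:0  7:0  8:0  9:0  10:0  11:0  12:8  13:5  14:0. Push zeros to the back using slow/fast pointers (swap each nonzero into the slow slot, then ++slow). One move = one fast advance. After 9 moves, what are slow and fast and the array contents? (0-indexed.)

slow=0, fast=9, a=[0, 0, 0, 0, 0, 0, 0, 0, 0, 0, 0, 0, 8, 5, 0]

slow=0 fast=0: a[fast]=0, fast++
slow=0 fast=1: a[fast]=0, fast++
slow=0 fast=2: a[fast]=0, fast++
slow=0 fast=3: a[fast]=0, fast++
slow=0 fast=4: a[fast]=0, fast++
slow=0 fast=5: a[fast]=0, fast++
slow=0 fast=6: a[fast]=0, fast++
slow=0 fast=7: a[fast]=0, fast++
slow=0 fast=8: a[fast]=0, fast++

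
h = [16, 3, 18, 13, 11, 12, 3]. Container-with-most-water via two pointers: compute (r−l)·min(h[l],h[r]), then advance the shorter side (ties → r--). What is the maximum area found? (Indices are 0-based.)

l=0 r=6: min(16,3)*6=18 best=18 *, r--
l=0 r=5: min(16,12)*5=60 best=60 *, r--
l=0 r=4: min(16,11)*4=44 best=60, r--
l=0 r=3: min(16,13)*3=39 best=60, r--
l=0 r=2: min(16,18)*2=32 best=60, l++
l=1 r=2: min(3,18)*1=3 best=60, l++

max area = 60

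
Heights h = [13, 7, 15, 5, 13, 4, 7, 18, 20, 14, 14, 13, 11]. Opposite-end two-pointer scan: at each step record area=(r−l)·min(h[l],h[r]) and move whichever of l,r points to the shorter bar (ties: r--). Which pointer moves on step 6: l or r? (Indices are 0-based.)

r

l=0 r=12: min(13,11)*12=132 best=132 *, r--
l=0 r=11: min(13,13)*11=143 best=143 *, r--
l=0 r=10: min(13,14)*10=130 best=143, l++
l=1 r=10: min(7,14)*9=63 best=143, l++
l=2 r=10: min(15,14)*8=112 best=143, r--
l=2 r=9: min(15,14)*7=98 best=143, r--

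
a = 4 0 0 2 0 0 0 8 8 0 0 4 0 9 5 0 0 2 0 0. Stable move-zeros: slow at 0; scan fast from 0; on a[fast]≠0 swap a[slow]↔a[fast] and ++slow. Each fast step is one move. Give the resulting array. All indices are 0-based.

[4, 2, 8, 8, 4, 9, 5, 2, 0, 0, 0, 0, 0, 0, 0, 0, 0, 0, 0, 0]

slow=0 fast=0: a[fast]=4≠0 swap→a[0]=4, slow++,fast++
slow=1 fast=1: a[fast]=0, fast++
slow=1 fast=2: a[fast]=0, fast++
slow=1 fast=3: a[fast]=2≠0 swap→a[1]=2, slow++,fast++
slow=2 fast=4: a[fast]=0, fast++
slow=2 fast=5: a[fast]=0, fast++
slow=2 fast=6: a[fast]=0, fast++
slow=2 fast=7: a[fast]=8≠0 swap→a[2]=8, slow++,fast++
slow=3 fast=8: a[fast]=8≠0 swap→a[3]=8, slow++,fast++
slow=4 fast=9: a[fast]=0, fast++
slow=4 fast=10: a[fast]=0, fast++
slow=4 fast=11: a[fast]=4≠0 swap→a[4]=4, slow++,fast++
slow=5 fast=12: a[fast]=0, fast++
slow=5 fast=13: a[fast]=9≠0 swap→a[5]=9, slow++,fast++
slow=6 fast=14: a[fast]=5≠0 swap→a[6]=5, slow++,fast++
slow=7 fast=15: a[fast]=0, fast++
slow=7 fast=16: a[fast]=0, fast++
slow=7 fast=17: a[fast]=2≠0 swap→a[7]=2, slow++,fast++
slow=8 fast=18: a[fast]=0, fast++
slow=8 fast=19: a[fast]=0, fast++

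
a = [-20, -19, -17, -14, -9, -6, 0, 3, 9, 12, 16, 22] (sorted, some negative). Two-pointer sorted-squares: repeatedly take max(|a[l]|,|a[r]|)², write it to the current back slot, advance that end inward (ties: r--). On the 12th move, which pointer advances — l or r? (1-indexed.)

r

[1,12] |-20|<=|22| out[12]=484 → r--
[1,11] |-20|>|16| out[11]=400 → l++
[2,11] |-19|>|16| out[10]=361 → l++
[3,11] |-17|>|16| out[9]=289 → l++
[4,11] |-14|<=|16| out[8]=256 → r--
[4,10] |-14|>|12| out[7]=196 → l++
[5,10] |-9|<=|12| out[6]=144 → r--
[5,9] |-9|<=|9| out[5]=81 → r--
[5,8] |-9|>|3| out[4]=81 → l++
[6,8] |-6|>|3| out[3]=36 → l++
[7,8] |0|<=|3| out[2]=9 → r--
[7,7] |0|<=|0| out[1]=0 → r--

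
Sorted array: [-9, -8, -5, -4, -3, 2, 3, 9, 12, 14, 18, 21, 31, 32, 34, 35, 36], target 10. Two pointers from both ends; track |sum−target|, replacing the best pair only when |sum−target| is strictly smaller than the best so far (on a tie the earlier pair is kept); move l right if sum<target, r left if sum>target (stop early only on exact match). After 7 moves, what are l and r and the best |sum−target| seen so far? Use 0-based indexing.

l=1, r=10, best |Δ|=1

l=0 r=16: -9+36=27 d=17 *, r--
l=0 r=15: -9+35=26 d=16 *, r--
l=0 r=14: -9+34=25 d=15 *, r--
l=0 r=13: -9+32=23 d=13 *, r--
l=0 r=12: -9+31=22 d=12 *, r--
l=0 r=11: -9+21=12 d=2 *, r--
l=0 r=10: -9+18=9 d=1 *, l++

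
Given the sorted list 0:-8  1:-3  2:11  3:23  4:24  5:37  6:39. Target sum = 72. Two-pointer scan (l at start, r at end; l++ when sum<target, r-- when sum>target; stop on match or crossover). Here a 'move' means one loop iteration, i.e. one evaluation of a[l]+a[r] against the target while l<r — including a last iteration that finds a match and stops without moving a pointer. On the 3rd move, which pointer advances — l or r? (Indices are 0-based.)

l

l=0 r=6: -8+39=31 <72, l++
l=1 r=6: -3+39=36 <72, l++
l=2 r=6: 11+39=50 <72, l++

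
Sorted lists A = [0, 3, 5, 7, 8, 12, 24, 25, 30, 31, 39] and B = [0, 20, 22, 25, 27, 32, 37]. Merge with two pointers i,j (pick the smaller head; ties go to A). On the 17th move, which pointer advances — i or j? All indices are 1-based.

i=1 j=1: A[i]=0<=B[j]=0 take 0, i++
i=2 j=1: A[i]=3>B[j]=0 take 0, j++
i=2 j=2: A[i]=3<=B[j]=20 take 3, i++
i=3 j=2: A[i]=5<=B[j]=20 take 5, i++
i=4 j=2: A[i]=7<=B[j]=20 take 7, i++
i=5 j=2: A[i]=8<=B[j]=20 take 8, i++
i=6 j=2: A[i]=12<=B[j]=20 take 12, i++
i=7 j=2: A[i]=24>B[j]=20 take 20, j++
i=7 j=3: A[i]=24>B[j]=22 take 22, j++
i=7 j=4: A[i]=24<=B[j]=25 take 24, i++
i=8 j=4: A[i]=25<=B[j]=25 take 25, i++
i=9 j=4: A[i]=30>B[j]=25 take 25, j++
i=9 j=5: A[i]=30>B[j]=27 take 27, j++
i=9 j=6: A[i]=30<=B[j]=32 take 30, i++
i=10 j=6: A[i]=31<=B[j]=32 take 31, i++
i=11 j=6: A[i]=39>B[j]=32 take 32, j++
i=11 j=7: A[i]=39>B[j]=37 take 37, j++

j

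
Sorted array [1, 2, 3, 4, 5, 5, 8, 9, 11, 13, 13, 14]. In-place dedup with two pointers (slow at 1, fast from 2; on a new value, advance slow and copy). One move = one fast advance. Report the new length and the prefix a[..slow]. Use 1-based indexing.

length 10; prefix = [1, 2, 3, 4, 5, 8, 9, 11, 13, 14]

(s=1,f=2) a[fast]=2≠a[slow]=1 write a[2]=2 → slow++,fast++
(s=2,f=3) a[fast]=3≠a[slow]=2 write a[3]=3 → slow++,fast++
(s=3,f=4) a[fast]=4≠a[slow]=3 write a[4]=4 → slow++,fast++
(s=4,f=5) a[fast]=5≠a[slow]=4 write a[5]=5 → slow++,fast++
(s=5,f=6) a[fast]=5=a[slow] dup → fast++
(s=5,f=7) a[fast]=8≠a[slow]=5 write a[6]=8 → slow++,fast++
(s=6,f=8) a[fast]=9≠a[slow]=8 write a[7]=9 → slow++,fast++
(s=7,f=9) a[fast]=11≠a[slow]=9 write a[8]=11 → slow++,fast++
(s=8,f=10) a[fast]=13≠a[slow]=11 write a[9]=13 → slow++,fast++
(s=9,f=11) a[fast]=13=a[slow] dup → fast++
(s=9,f=12) a[fast]=14≠a[slow]=13 write a[10]=14 → slow++,fast++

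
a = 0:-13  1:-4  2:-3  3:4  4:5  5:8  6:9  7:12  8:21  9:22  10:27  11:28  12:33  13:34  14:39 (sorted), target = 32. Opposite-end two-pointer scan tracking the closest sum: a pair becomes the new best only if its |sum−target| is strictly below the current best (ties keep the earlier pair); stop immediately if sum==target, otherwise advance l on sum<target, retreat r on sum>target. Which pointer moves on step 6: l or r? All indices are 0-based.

[0,14] -13+39=26 d=6 * → l++
[1,14] -4+39=35 d=3 * → r--
[1,13] -4+34=30 d=2 * → l++
[2,13] -3+34=31 d=1 * → l++
[3,13] 4+34=38 d=6 → r--
[3,12] 4+33=37 d=5 → r--

r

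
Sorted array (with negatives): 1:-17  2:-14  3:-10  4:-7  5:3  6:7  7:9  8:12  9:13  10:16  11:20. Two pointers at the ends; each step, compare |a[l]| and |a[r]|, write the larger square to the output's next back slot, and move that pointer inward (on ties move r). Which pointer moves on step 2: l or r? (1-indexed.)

l=1 r=11: |-17|<=|20| out[11]=400, r--
l=1 r=10: |-17|>|16| out[10]=289, l++

l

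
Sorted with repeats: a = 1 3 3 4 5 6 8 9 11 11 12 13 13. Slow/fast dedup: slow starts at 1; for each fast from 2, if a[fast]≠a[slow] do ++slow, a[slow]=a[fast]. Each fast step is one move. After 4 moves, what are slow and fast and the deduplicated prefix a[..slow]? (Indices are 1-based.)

slow=4, fast=6, prefix=[1, 3, 4, 5]

(s=1,f=2) a[fast]=3≠a[slow]=1 write a[2]=3 → slow++,fast++
(s=2,f=3) a[fast]=3=a[slow] dup → fast++
(s=2,f=4) a[fast]=4≠a[slow]=3 write a[3]=4 → slow++,fast++
(s=3,f=5) a[fast]=5≠a[slow]=4 write a[4]=5 → slow++,fast++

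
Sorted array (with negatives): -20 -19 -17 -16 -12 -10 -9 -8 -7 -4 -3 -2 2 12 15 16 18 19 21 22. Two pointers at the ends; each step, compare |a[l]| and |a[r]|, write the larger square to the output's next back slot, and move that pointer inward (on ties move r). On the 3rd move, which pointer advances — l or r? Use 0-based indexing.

l

l=0 r=19: |-20|<=|22| out[19]=484, r--
l=0 r=18: |-20|<=|21| out[18]=441, r--
l=0 r=17: |-20|>|19| out[17]=400, l++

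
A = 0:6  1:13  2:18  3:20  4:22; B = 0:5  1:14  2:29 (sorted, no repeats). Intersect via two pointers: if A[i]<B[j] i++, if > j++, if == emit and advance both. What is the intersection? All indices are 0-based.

[i=0,j=0] 6>5 → j++
[i=0,j=1] 6<14 → i++
[i=1,j=1] 13<14 → i++
[i=2,j=1] 18>14 → j++
[i=2,j=2] 18<29 → i++
[i=3,j=2] 20<29 → i++
[i=4,j=2] 22<29 → i++

intersection = []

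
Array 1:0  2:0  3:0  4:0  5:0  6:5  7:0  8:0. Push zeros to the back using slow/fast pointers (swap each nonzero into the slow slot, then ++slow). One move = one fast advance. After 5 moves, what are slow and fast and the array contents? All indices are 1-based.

slow=1, fast=6, a=[0, 0, 0, 0, 0, 5, 0, 0]

slow=1 fast=1: a[fast]=0, fast++
slow=1 fast=2: a[fast]=0, fast++
slow=1 fast=3: a[fast]=0, fast++
slow=1 fast=4: a[fast]=0, fast++
slow=1 fast=5: a[fast]=0, fast++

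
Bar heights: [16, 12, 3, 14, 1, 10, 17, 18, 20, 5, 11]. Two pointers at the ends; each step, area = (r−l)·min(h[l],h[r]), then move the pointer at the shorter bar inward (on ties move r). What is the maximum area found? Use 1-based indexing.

max area = 128

l=1 r=11: min(16,11)*10=110 best=110 *, r--
l=1 r=10: min(16,5)*9=45 best=110, r--
l=1 r=9: min(16,20)*8=128 best=128 *, l++
l=2 r=9: min(12,20)*7=84 best=128, l++
l=3 r=9: min(3,20)*6=18 best=128, l++
l=4 r=9: min(14,20)*5=70 best=128, l++
l=5 r=9: min(1,20)*4=4 best=128, l++
l=6 r=9: min(10,20)*3=30 best=128, l++
l=7 r=9: min(17,20)*2=34 best=128, l++
l=8 r=9: min(18,20)*1=18 best=128, l++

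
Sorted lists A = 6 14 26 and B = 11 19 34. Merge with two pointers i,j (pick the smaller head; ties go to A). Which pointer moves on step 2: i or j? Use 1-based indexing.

i=1 j=1: A[i]=6<=B[j]=11 take 6, i++
i=2 j=1: A[i]=14>B[j]=11 take 11, j++

j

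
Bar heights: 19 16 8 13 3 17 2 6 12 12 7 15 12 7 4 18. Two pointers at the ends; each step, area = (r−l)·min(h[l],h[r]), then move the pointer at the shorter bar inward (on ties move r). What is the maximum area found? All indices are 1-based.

l=1 r=16: min(19,18)*15=270 best=270 *, r--
l=1 r=15: min(19,4)*14=56 best=270, r--
l=1 r=14: min(19,7)*13=91 best=270, r--
l=1 r=13: min(19,12)*12=144 best=270, r--
l=1 r=12: min(19,15)*11=165 best=270, r--
l=1 r=11: min(19,7)*10=70 best=270, r--
l=1 r=10: min(19,12)*9=108 best=270, r--
l=1 r=9: min(19,12)*8=96 best=270, r--
l=1 r=8: min(19,6)*7=42 best=270, r--
l=1 r=7: min(19,2)*6=12 best=270, r--
l=1 r=6: min(19,17)*5=85 best=270, r--
l=1 r=5: min(19,3)*4=12 best=270, r--
l=1 r=4: min(19,13)*3=39 best=270, r--
l=1 r=3: min(19,8)*2=16 best=270, r--
l=1 r=2: min(19,16)*1=16 best=270, r--

max area = 270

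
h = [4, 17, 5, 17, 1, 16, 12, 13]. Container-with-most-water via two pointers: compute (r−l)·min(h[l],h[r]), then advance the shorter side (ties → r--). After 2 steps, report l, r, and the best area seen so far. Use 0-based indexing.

l=0 r=7: min(4,13)*7=28 best=28 *, l++
l=1 r=7: min(17,13)*6=78 best=78 *, r--

l=1, r=6, best area=78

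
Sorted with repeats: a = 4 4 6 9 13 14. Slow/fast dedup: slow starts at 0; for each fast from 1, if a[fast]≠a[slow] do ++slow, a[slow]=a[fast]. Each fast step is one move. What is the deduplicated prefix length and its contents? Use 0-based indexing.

length 5; prefix = [4, 6, 9, 13, 14]

slow=0 fast=1: a[fast]=4=a[slow] dup, fast++
slow=0 fast=2: a[fast]=6≠a[slow]=4 write a[1]=6, slow++,fast++
slow=1 fast=3: a[fast]=9≠a[slow]=6 write a[2]=9, slow++,fast++
slow=2 fast=4: a[fast]=13≠a[slow]=9 write a[3]=13, slow++,fast++
slow=3 fast=5: a[fast]=14≠a[slow]=13 write a[4]=14, slow++,fast++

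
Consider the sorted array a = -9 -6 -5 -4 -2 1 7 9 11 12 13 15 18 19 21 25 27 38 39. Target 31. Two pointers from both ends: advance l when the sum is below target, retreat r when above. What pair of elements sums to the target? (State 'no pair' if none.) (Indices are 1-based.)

l=1 r=19: -9+39=30 <31, l++
l=2 r=19: -6+39=33 >31, r--
l=2 r=18: -6+38=32 >31, r--
l=2 r=17: -6+27=21 <31, l++
l=3 r=17: -5+27=22 <31, l++
l=4 r=17: -4+27=23 <31, l++
l=5 r=17: -2+27=25 <31, l++
l=6 r=17: 1+27=28 <31, l++
l=7 r=17: 7+27=34 >31, r--
l=7 r=16: 7+25=32 >31, r--
l=7 r=15: 7+21=28 <31, l++
l=8 r=15: 9+21=30 <31, l++
l=9 r=15: 11+21=32 >31, r--
l=9 r=14: 11+19=30 <31, l++
l=10 r=14: 12+19=31, found

(12, 19)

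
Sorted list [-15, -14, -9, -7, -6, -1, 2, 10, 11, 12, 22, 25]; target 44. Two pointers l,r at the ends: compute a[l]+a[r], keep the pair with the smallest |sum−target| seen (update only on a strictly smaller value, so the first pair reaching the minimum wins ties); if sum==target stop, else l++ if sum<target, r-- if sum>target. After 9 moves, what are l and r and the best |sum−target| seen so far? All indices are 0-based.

l=9, r=11, best |Δ|=8

l=0 r=11: -15+25=10 d=34 *, l++
l=1 r=11: -14+25=11 d=33 *, l++
l=2 r=11: -9+25=16 d=28 *, l++
l=3 r=11: -7+25=18 d=26 *, l++
l=4 r=11: -6+25=19 d=25 *, l++
l=5 r=11: -1+25=24 d=20 *, l++
l=6 r=11: 2+25=27 d=17 *, l++
l=7 r=11: 10+25=35 d=9 *, l++
l=8 r=11: 11+25=36 d=8 *, l++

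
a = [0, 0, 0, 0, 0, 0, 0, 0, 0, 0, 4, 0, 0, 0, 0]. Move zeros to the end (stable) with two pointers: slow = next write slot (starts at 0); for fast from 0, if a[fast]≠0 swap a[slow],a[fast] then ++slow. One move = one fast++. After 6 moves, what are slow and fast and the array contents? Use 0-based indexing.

slow=0 fast=0: a[fast]=0, fast++
slow=0 fast=1: a[fast]=0, fast++
slow=0 fast=2: a[fast]=0, fast++
slow=0 fast=3: a[fast]=0, fast++
slow=0 fast=4: a[fast]=0, fast++
slow=0 fast=5: a[fast]=0, fast++

slow=0, fast=6, a=[0, 0, 0, 0, 0, 0, 0, 0, 0, 0, 4, 0, 0, 0, 0]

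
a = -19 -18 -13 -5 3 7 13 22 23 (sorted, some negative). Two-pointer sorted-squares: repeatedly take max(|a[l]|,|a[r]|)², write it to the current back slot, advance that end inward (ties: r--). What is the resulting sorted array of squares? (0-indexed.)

[9, 25, 49, 169, 169, 324, 361, 484, 529]

l=0 r=8: |-19|<=|23| out[8]=529, r--
l=0 r=7: |-19|<=|22| out[7]=484, r--
l=0 r=6: |-19|>|13| out[6]=361, l++
l=1 r=6: |-18|>|13| out[5]=324, l++
l=2 r=6: |-13|<=|13| out[4]=169, r--
l=2 r=5: |-13|>|7| out[3]=169, l++
l=3 r=5: |-5|<=|7| out[2]=49, r--
l=3 r=4: |-5|>|3| out[1]=25, l++
l=4 r=4: |3|<=|3| out[0]=9, r--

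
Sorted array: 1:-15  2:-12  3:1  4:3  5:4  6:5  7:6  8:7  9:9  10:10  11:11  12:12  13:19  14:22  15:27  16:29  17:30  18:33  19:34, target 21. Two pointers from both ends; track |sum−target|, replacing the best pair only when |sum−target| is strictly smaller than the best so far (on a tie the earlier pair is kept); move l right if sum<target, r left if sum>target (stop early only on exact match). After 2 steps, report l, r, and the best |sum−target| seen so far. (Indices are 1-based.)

[1,19] -15+34=19 d=2 * → l++
[2,19] -12+34=22 d=1 * → r--

l=2, r=18, best |Δ|=1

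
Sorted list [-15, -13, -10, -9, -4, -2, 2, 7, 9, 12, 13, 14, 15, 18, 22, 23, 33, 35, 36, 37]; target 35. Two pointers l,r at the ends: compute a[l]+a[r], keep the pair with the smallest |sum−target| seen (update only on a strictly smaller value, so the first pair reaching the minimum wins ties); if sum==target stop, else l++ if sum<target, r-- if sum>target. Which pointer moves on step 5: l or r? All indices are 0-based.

l=0 r=19: -15+37=22 d=13 *, l++
l=1 r=19: -13+37=24 d=11 *, l++
l=2 r=19: -10+37=27 d=8 *, l++
l=3 r=19: -9+37=28 d=7 *, l++
l=4 r=19: -4+37=33 d=2 *, l++

l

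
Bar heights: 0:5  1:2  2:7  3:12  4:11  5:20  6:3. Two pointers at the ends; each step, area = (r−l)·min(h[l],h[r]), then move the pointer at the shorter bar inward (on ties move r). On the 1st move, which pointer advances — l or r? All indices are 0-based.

l=0 r=6: min(5,3)*6=18 best=18 *, r--

r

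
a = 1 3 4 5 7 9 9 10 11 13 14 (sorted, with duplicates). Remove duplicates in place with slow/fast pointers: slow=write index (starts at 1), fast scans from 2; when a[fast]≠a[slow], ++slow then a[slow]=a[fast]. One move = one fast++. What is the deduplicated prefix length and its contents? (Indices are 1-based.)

length 10; prefix = [1, 3, 4, 5, 7, 9, 10, 11, 13, 14]

(s=1,f=2) a[fast]=3≠a[slow]=1 write a[2]=3 → slow++,fast++
(s=2,f=3) a[fast]=4≠a[slow]=3 write a[3]=4 → slow++,fast++
(s=3,f=4) a[fast]=5≠a[slow]=4 write a[4]=5 → slow++,fast++
(s=4,f=5) a[fast]=7≠a[slow]=5 write a[5]=7 → slow++,fast++
(s=5,f=6) a[fast]=9≠a[slow]=7 write a[6]=9 → slow++,fast++
(s=6,f=7) a[fast]=9=a[slow] dup → fast++
(s=6,f=8) a[fast]=10≠a[slow]=9 write a[7]=10 → slow++,fast++
(s=7,f=9) a[fast]=11≠a[slow]=10 write a[8]=11 → slow++,fast++
(s=8,f=10) a[fast]=13≠a[slow]=11 write a[9]=13 → slow++,fast++
(s=9,f=11) a[fast]=14≠a[slow]=13 write a[10]=14 → slow++,fast++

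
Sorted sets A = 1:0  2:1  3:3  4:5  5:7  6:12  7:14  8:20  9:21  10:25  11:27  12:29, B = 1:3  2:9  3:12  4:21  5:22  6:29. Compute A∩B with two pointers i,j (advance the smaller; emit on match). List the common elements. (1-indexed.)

intersection = [3, 12, 21, 29]

i=1 j=1: 0<3, i++
i=2 j=1: 1<3, i++
i=3 j=1: 3==3 emit, i++,j++
i=4 j=2: 5<9, i++
i=5 j=2: 7<9, i++
i=6 j=2: 12>9, j++
i=6 j=3: 12==12 emit, i++,j++
i=7 j=4: 14<21, i++
i=8 j=4: 20<21, i++
i=9 j=4: 21==21 emit, i++,j++
i=10 j=5: 25>22, j++
i=10 j=6: 25<29, i++
i=11 j=6: 27<29, i++
i=12 j=6: 29==29 emit, i++,j++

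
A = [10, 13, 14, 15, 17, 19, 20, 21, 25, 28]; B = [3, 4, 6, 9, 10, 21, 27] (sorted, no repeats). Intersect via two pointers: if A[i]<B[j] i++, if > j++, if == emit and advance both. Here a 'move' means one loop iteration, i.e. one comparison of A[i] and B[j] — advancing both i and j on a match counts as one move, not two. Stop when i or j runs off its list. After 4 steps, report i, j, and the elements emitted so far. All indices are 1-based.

i=1 j=1: 10>3, j++
i=1 j=2: 10>4, j++
i=1 j=3: 10>6, j++
i=1 j=4: 10>9, j++

i=1, j=5, emitted=[]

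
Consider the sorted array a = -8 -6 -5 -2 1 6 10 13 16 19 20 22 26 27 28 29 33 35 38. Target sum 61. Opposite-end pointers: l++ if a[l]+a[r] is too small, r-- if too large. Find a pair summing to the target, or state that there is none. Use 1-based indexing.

[1,19] -8+38=30 <61 → l++
[2,19] -6+38=32 <61 → l++
[3,19] -5+38=33 <61 → l++
[4,19] -2+38=36 <61 → l++
[5,19] 1+38=39 <61 → l++
[6,19] 6+38=44 <61 → l++
[7,19] 10+38=48 <61 → l++
[8,19] 13+38=51 <61 → l++
[9,19] 16+38=54 <61 → l++
[10,19] 19+38=57 <61 → l++
[11,19] 20+38=58 <61 → l++
[12,19] 22+38=60 <61 → l++
[13,19] 26+38=64 >61 → r--
[13,18] 26+35=61 → found

(26, 35)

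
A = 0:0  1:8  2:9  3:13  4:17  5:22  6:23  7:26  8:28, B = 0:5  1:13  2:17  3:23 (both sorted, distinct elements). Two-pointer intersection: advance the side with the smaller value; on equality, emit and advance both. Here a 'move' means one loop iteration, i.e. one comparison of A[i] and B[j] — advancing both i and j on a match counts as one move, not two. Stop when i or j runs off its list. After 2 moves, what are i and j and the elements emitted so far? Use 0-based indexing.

i=1, j=1, emitted=[]

i=0 j=0: 0<5, i++
i=1 j=0: 8>5, j++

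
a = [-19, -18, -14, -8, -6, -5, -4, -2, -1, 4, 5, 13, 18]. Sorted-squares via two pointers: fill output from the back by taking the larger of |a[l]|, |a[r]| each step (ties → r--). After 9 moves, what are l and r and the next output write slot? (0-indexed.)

l=6, r=9, next write slot=3

l=0 r=12: |-19|>|18| out[12]=361, l++
l=1 r=12: |-18|<=|18| out[11]=324, r--
l=1 r=11: |-18|>|13| out[10]=324, l++
l=2 r=11: |-14|>|13| out[9]=196, l++
l=3 r=11: |-8|<=|13| out[8]=169, r--
l=3 r=10: |-8|>|5| out[7]=64, l++
l=4 r=10: |-6|>|5| out[6]=36, l++
l=5 r=10: |-5|<=|5| out[5]=25, r--
l=5 r=9: |-5|>|4| out[4]=25, l++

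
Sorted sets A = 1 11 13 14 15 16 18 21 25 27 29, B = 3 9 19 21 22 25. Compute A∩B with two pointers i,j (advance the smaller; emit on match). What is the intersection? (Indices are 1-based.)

[i=1,j=1] 1<3 → i++
[i=2,j=1] 11>3 → j++
[i=2,j=2] 11>9 → j++
[i=2,j=3] 11<19 → i++
[i=3,j=3] 13<19 → i++
[i=4,j=3] 14<19 → i++
[i=5,j=3] 15<19 → i++
[i=6,j=3] 16<19 → i++
[i=7,j=3] 18<19 → i++
[i=8,j=3] 21>19 → j++
[i=8,j=4] 21==21 emit → i++,j++
[i=9,j=5] 25>22 → j++
[i=9,j=6] 25==25 emit → i++,j++

intersection = [21, 25]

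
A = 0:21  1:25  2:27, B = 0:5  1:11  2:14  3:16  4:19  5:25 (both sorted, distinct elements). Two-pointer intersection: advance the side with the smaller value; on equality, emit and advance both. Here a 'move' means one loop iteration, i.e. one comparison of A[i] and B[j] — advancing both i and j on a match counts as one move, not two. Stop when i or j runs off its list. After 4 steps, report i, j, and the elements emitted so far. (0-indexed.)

[i=0,j=0] 21>5 → j++
[i=0,j=1] 21>11 → j++
[i=0,j=2] 21>14 → j++
[i=0,j=3] 21>16 → j++

i=0, j=4, emitted=[]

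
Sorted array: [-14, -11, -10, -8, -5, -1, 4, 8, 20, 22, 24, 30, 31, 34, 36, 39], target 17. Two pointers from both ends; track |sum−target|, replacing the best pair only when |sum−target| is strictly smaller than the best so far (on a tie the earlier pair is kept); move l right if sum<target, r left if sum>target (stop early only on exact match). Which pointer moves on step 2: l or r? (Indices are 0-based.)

r

[0,15] -14+39=25 d=8 * → r--
[0,14] -14+36=22 d=5 * → r--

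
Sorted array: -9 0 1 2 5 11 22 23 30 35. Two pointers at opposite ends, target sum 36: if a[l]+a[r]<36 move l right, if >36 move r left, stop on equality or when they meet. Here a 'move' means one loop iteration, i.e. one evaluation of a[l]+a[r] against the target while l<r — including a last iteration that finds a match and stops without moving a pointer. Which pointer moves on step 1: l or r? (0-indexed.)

l

l=0 r=9: -9+35=26 <36, l++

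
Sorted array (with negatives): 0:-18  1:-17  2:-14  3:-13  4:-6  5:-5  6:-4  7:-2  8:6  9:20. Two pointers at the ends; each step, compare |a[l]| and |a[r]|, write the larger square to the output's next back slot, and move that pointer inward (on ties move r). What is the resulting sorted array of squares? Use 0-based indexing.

[4, 16, 25, 36, 36, 169, 196, 289, 324, 400]

[0,9] |-18|<=|20| out[9]=400 → r--
[0,8] |-18|>|6| out[8]=324 → l++
[1,8] |-17|>|6| out[7]=289 → l++
[2,8] |-14|>|6| out[6]=196 → l++
[3,8] |-13|>|6| out[5]=169 → l++
[4,8] |-6|<=|6| out[4]=36 → r--
[4,7] |-6|>|-2| out[3]=36 → l++
[5,7] |-5|>|-2| out[2]=25 → l++
[6,7] |-4|>|-2| out[1]=16 → l++
[7,7] |-2|<=|-2| out[0]=4 → r--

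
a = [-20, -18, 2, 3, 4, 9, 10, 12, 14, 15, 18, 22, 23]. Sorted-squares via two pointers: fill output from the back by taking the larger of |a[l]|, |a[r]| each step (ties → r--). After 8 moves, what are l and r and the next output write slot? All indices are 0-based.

l=0 r=12: |-20|<=|23| out[12]=529, r--
l=0 r=11: |-20|<=|22| out[11]=484, r--
l=0 r=10: |-20|>|18| out[10]=400, l++
l=1 r=10: |-18|<=|18| out[9]=324, r--
l=1 r=9: |-18|>|15| out[8]=324, l++
l=2 r=9: |2|<=|15| out[7]=225, r--
l=2 r=8: |2|<=|14| out[6]=196, r--
l=2 r=7: |2|<=|12| out[5]=144, r--

l=2, r=6, next write slot=4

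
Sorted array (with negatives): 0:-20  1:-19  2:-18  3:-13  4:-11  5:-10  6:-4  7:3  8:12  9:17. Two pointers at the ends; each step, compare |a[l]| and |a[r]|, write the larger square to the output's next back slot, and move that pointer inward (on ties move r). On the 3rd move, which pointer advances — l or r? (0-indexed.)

l=0 r=9: |-20|>|17| out[9]=400, l++
l=1 r=9: |-19|>|17| out[8]=361, l++
l=2 r=9: |-18|>|17| out[7]=324, l++

l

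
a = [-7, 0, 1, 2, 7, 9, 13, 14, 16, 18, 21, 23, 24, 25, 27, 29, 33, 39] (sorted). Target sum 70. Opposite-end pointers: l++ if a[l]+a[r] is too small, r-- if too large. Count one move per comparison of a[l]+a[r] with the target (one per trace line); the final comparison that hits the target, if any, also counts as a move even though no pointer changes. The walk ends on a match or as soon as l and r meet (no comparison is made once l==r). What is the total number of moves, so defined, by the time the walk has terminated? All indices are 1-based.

17 moves

[1,18] -7+39=32 <70 → l++
[2,18] 0+39=39 <70 → l++
[3,18] 1+39=40 <70 → l++
[4,18] 2+39=41 <70 → l++
[5,18] 7+39=46 <70 → l++
[6,18] 9+39=48 <70 → l++
[7,18] 13+39=52 <70 → l++
[8,18] 14+39=53 <70 → l++
[9,18] 16+39=55 <70 → l++
[10,18] 18+39=57 <70 → l++
[11,18] 21+39=60 <70 → l++
[12,18] 23+39=62 <70 → l++
[13,18] 24+39=63 <70 → l++
[14,18] 25+39=64 <70 → l++
[15,18] 27+39=66 <70 → l++
[16,18] 29+39=68 <70 → l++
[17,18] 33+39=72 >70 → r--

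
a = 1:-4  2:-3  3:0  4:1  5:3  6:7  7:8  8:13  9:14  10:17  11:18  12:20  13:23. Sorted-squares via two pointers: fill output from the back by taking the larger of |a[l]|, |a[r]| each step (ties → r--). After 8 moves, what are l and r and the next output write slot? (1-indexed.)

l=1 r=13: |-4|<=|23| out[13]=529, r--
l=1 r=12: |-4|<=|20| out[12]=400, r--
l=1 r=11: |-4|<=|18| out[11]=324, r--
l=1 r=10: |-4|<=|17| out[10]=289, r--
l=1 r=9: |-4|<=|14| out[9]=196, r--
l=1 r=8: |-4|<=|13| out[8]=169, r--
l=1 r=7: |-4|<=|8| out[7]=64, r--
l=1 r=6: |-4|<=|7| out[6]=49, r--

l=1, r=5, next write slot=5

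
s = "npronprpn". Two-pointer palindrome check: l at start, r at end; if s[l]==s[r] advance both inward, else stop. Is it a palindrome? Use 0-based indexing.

l=0 r=8: 'n'=='n', l++,r--
l=1 r=7: 'p'=='p', l++,r--
l=2 r=6: 'r'=='r', l++,r--
l=3 r=5: 'o'!='p', stop

not a palindrome (mismatch at 3,5)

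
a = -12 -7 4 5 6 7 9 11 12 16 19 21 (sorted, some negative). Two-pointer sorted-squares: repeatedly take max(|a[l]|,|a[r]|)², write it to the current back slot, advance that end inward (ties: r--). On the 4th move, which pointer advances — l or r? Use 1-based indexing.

r

[1,12] |-12|<=|21| out[12]=441 → r--
[1,11] |-12|<=|19| out[11]=361 → r--
[1,10] |-12|<=|16| out[10]=256 → r--
[1,9] |-12|<=|12| out[9]=144 → r--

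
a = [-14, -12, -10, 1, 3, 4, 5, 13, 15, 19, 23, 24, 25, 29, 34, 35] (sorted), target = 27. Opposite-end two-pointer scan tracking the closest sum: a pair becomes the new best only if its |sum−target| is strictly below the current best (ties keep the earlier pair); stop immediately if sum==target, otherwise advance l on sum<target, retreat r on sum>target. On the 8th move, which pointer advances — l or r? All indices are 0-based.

l=0 r=15: -14+35=21 d=6 *, l++
l=1 r=15: -12+35=23 d=4 *, l++
l=2 r=15: -10+35=25 d=2 *, l++
l=3 r=15: 1+35=36 d=9, r--
l=3 r=14: 1+34=35 d=8, r--
l=3 r=13: 1+29=30 d=3, r--
l=3 r=12: 1+25=26 d=1 *, l++
l=4 r=12: 3+25=28 d=1, r--

r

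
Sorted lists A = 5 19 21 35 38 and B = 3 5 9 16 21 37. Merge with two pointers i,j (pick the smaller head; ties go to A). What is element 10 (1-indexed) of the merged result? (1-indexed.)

[i=1,j=1] A[i]=5>B[j]=3 take 3 → j++
[i=1,j=2] A[i]=5<=B[j]=5 take 5 → i++
[i=2,j=2] A[i]=19>B[j]=5 take 5 → j++
[i=2,j=3] A[i]=19>B[j]=9 take 9 → j++
[i=2,j=4] A[i]=19>B[j]=16 take 16 → j++
[i=2,j=5] A[i]=19<=B[j]=21 take 19 → i++
[i=3,j=5] A[i]=21<=B[j]=21 take 21 → i++
[i=4,j=5] A[i]=35>B[j]=21 take 21 → j++
[i=4,j=6] A[i]=35<=B[j]=37 take 35 → i++
[i=5,j=6] A[i]=38>B[j]=37 take 37 → j++
[i=5,j=7] B done, take A[i]=38 → i++

merged[10] = 37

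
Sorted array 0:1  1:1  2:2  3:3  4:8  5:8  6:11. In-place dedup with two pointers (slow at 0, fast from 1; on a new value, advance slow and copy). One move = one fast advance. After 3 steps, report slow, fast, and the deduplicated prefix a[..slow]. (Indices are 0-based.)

slow=2, fast=4, prefix=[1, 2, 3]

(s=0,f=1) a[fast]=1=a[slow] dup → fast++
(s=0,f=2) a[fast]=2≠a[slow]=1 write a[1]=2 → slow++,fast++
(s=1,f=3) a[fast]=3≠a[slow]=2 write a[2]=3 → slow++,fast++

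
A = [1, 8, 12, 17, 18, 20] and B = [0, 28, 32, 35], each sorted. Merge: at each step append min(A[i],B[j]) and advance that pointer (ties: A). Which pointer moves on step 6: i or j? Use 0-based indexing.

i

i=0 j=0: A[i]=1>B[j]=0 take 0, j++
i=0 j=1: A[i]=1<=B[j]=28 take 1, i++
i=1 j=1: A[i]=8<=B[j]=28 take 8, i++
i=2 j=1: A[i]=12<=B[j]=28 take 12, i++
i=3 j=1: A[i]=17<=B[j]=28 take 17, i++
i=4 j=1: A[i]=18<=B[j]=28 take 18, i++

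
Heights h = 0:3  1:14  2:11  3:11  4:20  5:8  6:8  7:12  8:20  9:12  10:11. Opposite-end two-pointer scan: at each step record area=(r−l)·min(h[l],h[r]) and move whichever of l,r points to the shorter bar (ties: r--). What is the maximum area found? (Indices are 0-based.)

max area = 99

l=0 r=10: min(3,11)*10=30 best=30 *, l++
l=1 r=10: min(14,11)*9=99 best=99 *, r--
l=1 r=9: min(14,12)*8=96 best=99, r--
l=1 r=8: min(14,20)*7=98 best=99, l++
l=2 r=8: min(11,20)*6=66 best=99, l++
l=3 r=8: min(11,20)*5=55 best=99, l++
l=4 r=8: min(20,20)*4=80 best=99, r--
l=4 r=7: min(20,12)*3=36 best=99, r--
l=4 r=6: min(20,8)*2=16 best=99, r--
l=4 r=5: min(20,8)*1=8 best=99, r--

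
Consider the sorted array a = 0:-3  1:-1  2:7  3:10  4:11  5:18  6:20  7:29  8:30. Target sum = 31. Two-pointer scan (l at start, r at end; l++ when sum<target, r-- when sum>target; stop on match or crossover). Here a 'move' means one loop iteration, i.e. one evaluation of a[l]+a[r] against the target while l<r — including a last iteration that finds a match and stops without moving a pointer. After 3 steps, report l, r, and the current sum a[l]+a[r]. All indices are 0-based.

l=2, r=7, sum=36

[0,8] -3+30=27 <31 → l++
[1,8] -1+30=29 <31 → l++
[2,8] 7+30=37 >31 → r--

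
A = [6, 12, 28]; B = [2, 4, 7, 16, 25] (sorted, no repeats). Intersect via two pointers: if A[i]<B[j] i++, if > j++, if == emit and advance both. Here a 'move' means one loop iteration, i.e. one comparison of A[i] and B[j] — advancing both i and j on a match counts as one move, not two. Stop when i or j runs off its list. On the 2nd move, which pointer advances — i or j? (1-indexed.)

i=1 j=1: 6>2, j++
i=1 j=2: 6>4, j++

j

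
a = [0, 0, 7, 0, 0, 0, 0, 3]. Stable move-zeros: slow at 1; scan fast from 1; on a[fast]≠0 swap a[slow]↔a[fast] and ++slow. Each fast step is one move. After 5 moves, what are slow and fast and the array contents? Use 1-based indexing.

slow=1 fast=1: a[fast]=0, fast++
slow=1 fast=2: a[fast]=0, fast++
slow=1 fast=3: a[fast]=7≠0 swap→a[1]=7, slow++,fast++
slow=2 fast=4: a[fast]=0, fast++
slow=2 fast=5: a[fast]=0, fast++

slow=2, fast=6, a=[7, 0, 0, 0, 0, 0, 0, 3]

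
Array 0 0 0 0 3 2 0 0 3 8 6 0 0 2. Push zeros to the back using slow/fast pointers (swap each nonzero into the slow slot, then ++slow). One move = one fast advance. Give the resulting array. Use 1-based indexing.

[3, 2, 3, 8, 6, 2, 0, 0, 0, 0, 0, 0, 0, 0]

slow=1 fast=1: a[fast]=0, fast++
slow=1 fast=2: a[fast]=0, fast++
slow=1 fast=3: a[fast]=0, fast++
slow=1 fast=4: a[fast]=0, fast++
slow=1 fast=5: a[fast]=3≠0 swap→a[1]=3, slow++,fast++
slow=2 fast=6: a[fast]=2≠0 swap→a[2]=2, slow++,fast++
slow=3 fast=7: a[fast]=0, fast++
slow=3 fast=8: a[fast]=0, fast++
slow=3 fast=9: a[fast]=3≠0 swap→a[3]=3, slow++,fast++
slow=4 fast=10: a[fast]=8≠0 swap→a[4]=8, slow++,fast++
slow=5 fast=11: a[fast]=6≠0 swap→a[5]=6, slow++,fast++
slow=6 fast=12: a[fast]=0, fast++
slow=6 fast=13: a[fast]=0, fast++
slow=6 fast=14: a[fast]=2≠0 swap→a[6]=2, slow++,fast++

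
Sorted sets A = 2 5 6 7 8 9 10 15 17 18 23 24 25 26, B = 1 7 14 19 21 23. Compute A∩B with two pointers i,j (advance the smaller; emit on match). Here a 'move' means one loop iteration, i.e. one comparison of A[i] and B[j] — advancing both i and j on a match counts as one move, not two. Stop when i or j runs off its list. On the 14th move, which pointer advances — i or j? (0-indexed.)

j

i=0 j=0: 2>1, j++
i=0 j=1: 2<7, i++
i=1 j=1: 5<7, i++
i=2 j=1: 6<7, i++
i=3 j=1: 7==7 emit, i++,j++
i=4 j=2: 8<14, i++
i=5 j=2: 9<14, i++
i=6 j=2: 10<14, i++
i=7 j=2: 15>14, j++
i=7 j=3: 15<19, i++
i=8 j=3: 17<19, i++
i=9 j=3: 18<19, i++
i=10 j=3: 23>19, j++
i=10 j=4: 23>21, j++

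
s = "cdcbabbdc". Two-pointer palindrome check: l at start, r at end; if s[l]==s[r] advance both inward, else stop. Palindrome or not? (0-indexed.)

not a palindrome (mismatch at 2,6)

[0,8] 'c'=='c' → l++,r--
[1,7] 'd'=='d' → l++,r--
[2,6] 'c'!='b' → stop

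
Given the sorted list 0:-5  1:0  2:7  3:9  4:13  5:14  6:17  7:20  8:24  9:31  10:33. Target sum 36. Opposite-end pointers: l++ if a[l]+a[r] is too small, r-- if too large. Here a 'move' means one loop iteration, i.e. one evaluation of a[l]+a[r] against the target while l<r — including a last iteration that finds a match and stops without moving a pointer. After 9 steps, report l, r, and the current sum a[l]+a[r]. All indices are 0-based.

[0,10] -5+33=28 <36 → l++
[1,10] 0+33=33 <36 → l++
[2,10] 7+33=40 >36 → r--
[2,9] 7+31=38 >36 → r--
[2,8] 7+24=31 <36 → l++
[3,8] 9+24=33 <36 → l++
[4,8] 13+24=37 >36 → r--
[4,7] 13+20=33 <36 → l++
[5,7] 14+20=34 <36 → l++

l=6, r=7, sum=37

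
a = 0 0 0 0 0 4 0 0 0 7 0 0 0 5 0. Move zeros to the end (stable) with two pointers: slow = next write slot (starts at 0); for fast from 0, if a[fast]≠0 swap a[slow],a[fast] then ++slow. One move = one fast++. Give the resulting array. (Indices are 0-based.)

[4, 7, 5, 0, 0, 0, 0, 0, 0, 0, 0, 0, 0, 0, 0]

(s=0,f=0) a[fast]=0 → fast++
(s=0,f=1) a[fast]=0 → fast++
(s=0,f=2) a[fast]=0 → fast++
(s=0,f=3) a[fast]=0 → fast++
(s=0,f=4) a[fast]=0 → fast++
(s=0,f=5) a[fast]=4≠0 swap→a[0]=4 → slow++,fast++
(s=1,f=6) a[fast]=0 → fast++
(s=1,f=7) a[fast]=0 → fast++
(s=1,f=8) a[fast]=0 → fast++
(s=1,f=9) a[fast]=7≠0 swap→a[1]=7 → slow++,fast++
(s=2,f=10) a[fast]=0 → fast++
(s=2,f=11) a[fast]=0 → fast++
(s=2,f=12) a[fast]=0 → fast++
(s=2,f=13) a[fast]=5≠0 swap→a[2]=5 → slow++,fast++
(s=3,f=14) a[fast]=0 → fast++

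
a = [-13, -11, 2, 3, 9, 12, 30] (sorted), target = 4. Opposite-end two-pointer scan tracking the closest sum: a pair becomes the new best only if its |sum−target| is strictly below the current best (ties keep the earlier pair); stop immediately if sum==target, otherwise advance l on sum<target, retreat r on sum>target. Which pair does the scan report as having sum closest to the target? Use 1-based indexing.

[1,7] -13+30=17 d=13 * → r--
[1,6] -13+12=-1 d=5 * → l++
[2,6] -11+12=1 d=3 * → l++
[3,6] 2+12=14 d=10 → r--
[3,5] 2+9=11 d=7 → r--
[3,4] 2+3=5 d=1 * → r--

pair (2, 3) with sum 5 (|Δ|=1)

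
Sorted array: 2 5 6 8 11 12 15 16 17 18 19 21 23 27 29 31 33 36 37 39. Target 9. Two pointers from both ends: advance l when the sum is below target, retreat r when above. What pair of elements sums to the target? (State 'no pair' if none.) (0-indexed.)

[0,19] 2+39=41 >9 → r--
[0,18] 2+37=39 >9 → r--
[0,17] 2+36=38 >9 → r--
[0,16] 2+33=35 >9 → r--
[0,15] 2+31=33 >9 → r--
[0,14] 2+29=31 >9 → r--
[0,13] 2+27=29 >9 → r--
[0,12] 2+23=25 >9 → r--
[0,11] 2+21=23 >9 → r--
[0,10] 2+19=21 >9 → r--
[0,9] 2+18=20 >9 → r--
[0,8] 2+17=19 >9 → r--
[0,7] 2+16=18 >9 → r--
[0,6] 2+15=17 >9 → r--
[0,5] 2+12=14 >9 → r--
[0,4] 2+11=13 >9 → r--
[0,3] 2+8=10 >9 → r--
[0,2] 2+6=8 <9 → l++
[1,2] 5+6=11 >9 → r--

no pair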